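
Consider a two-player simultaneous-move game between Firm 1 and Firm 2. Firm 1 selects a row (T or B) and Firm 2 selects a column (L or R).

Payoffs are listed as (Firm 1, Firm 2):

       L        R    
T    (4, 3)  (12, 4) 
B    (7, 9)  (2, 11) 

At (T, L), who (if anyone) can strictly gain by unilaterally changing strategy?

Firm 1 at (T, L) earns 4; deviating to B yields 7 — a strict improvement.
Firm 2 earns 3; deviating to R yields 4 — a strict improvement.
Both Firm 1 and Firm 2 have strictly profitable deviations.

Both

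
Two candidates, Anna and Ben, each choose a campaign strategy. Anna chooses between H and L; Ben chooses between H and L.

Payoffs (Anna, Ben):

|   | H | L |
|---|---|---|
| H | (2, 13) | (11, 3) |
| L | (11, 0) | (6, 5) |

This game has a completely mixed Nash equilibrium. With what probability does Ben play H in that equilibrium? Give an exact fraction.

5/14

Let y be the probability that Ben plays H. In a completely mixed equilibrium, Anna must be indifferent between H and L.
Anna's expected payoff from H is 2y + 11(1−y); from L it is 11y + 6(1−y).
Setting these equal: −9y + 11 = 5y + 6, so y = 5/14.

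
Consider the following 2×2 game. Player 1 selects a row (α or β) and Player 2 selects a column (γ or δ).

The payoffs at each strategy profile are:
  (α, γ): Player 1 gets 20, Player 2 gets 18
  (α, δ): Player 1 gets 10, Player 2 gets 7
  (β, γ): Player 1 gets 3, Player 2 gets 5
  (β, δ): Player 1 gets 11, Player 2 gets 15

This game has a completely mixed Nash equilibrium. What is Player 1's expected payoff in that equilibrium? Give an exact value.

95/9

First find y, the probability Player 2 plays γ, from Player 1's indifference between α and β: 20y + 10(1−y) = 3y + 11(1−y), giving y = 1/18.
Since Player 1 is indifferent in equilibrium, Player 1's expected payoff equals the payoff from either row against (1/18, 17/18). Using α: 20(1/18) + 10(17/18) = 95/9.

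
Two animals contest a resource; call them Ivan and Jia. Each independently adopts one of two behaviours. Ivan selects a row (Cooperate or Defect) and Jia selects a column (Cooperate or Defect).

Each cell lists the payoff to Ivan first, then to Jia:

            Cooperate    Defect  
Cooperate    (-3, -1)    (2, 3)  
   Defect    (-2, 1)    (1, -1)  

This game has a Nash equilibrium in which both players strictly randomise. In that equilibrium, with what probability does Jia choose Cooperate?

1/2

Let q be the probability that Jia plays Cooperate. In a completely mixed equilibrium, Ivan must be indifferent between Cooperate and Defect.
Ivan's expected payoff from Cooperate is −3q + 2(1−q); from Defect it is −2q + (1−q).
Setting these equal: −5q + 2 = −3q + 1, so q = 1/2.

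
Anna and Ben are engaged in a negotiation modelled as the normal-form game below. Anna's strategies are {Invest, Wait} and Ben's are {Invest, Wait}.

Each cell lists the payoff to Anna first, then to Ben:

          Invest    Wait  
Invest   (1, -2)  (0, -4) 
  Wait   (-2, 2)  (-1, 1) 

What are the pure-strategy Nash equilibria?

(Invest, Invest)

(Invest, Invest): Anna gets 1 ≥ -2 from Wait, and Ben gets -2 ≥ -4 from Wait — Nash equilibrium.
(Invest, Wait): Ben prefers Invest (-2 > -4) — not an equilibrium.
(Wait, Invest): Anna prefers Invest (1 > -2) — not an equilibrium.
(Wait, Wait): Anna prefers Invest (0 > -1); Ben prefers Invest (2 > 1) — not an equilibrium.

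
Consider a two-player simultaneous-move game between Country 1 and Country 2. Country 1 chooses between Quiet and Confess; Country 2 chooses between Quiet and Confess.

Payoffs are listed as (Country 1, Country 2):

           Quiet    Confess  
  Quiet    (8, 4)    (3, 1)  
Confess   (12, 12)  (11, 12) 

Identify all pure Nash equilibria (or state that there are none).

(Confess, Quiet) and (Confess, Confess)

(Quiet, Quiet): Country 1 prefers Confess (12 > 8) — not an equilibrium.
(Quiet, Confess): Country 1 prefers Confess (11 > 3); Country 2 prefers Quiet (4 > 1) — not an equilibrium.
(Confess, Quiet): Country 1 gets 12 ≥ 8 from Quiet, and Country 2 gets 12 ≥ 12 from Confess — Nash equilibrium.
(Confess, Confess): Country 1 gets 11 ≥ 3 from Quiet, and Country 2 gets 12 ≥ 12 from Quiet — Nash equilibrium.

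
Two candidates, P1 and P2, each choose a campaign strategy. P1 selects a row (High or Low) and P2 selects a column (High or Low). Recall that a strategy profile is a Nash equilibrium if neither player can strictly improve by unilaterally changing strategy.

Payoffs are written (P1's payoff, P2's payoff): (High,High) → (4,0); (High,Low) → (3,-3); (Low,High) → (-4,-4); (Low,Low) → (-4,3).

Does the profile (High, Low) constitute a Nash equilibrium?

At (High, Low), P1 earns 3; switching to Low would give -4, so P1 has no profitable deviation.
P2 earns -3; switching to High would give 0, so P2 would deviate.
Since at least one player can profitably deviate, this is not a Nash equilibrium.

No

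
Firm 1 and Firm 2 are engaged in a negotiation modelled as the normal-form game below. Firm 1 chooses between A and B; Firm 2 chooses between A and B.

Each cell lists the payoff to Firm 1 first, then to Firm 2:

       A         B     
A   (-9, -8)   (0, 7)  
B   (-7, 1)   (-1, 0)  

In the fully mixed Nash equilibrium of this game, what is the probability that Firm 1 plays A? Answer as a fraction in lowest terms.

Let r be the probability that Firm 1 plays A. In a completely mixed equilibrium, Firm 2 must be indifferent between A and B.
Firm 2's expected payoff from A is −8r + (1−r); from B it is 7r.
Setting these equal: −9r + 1 = 7r, so r = 1/16.

1/16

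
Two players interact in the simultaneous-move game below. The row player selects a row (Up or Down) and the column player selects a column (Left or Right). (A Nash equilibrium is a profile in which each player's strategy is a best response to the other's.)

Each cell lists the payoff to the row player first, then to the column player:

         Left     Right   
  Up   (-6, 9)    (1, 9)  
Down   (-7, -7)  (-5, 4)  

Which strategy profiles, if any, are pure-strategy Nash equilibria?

(Up, Left) and (Up, Right)

(Up, Left): the row player gets -6 ≥ -7 from Down, and the column player gets 9 ≥ 9 from Right — Nash equilibrium.
(Up, Right): the row player gets 1 ≥ -5 from Down, and the column player gets 9 ≥ 9 from Left — Nash equilibrium.
(Down, Left): the row player prefers Up (-6 > -7); the column player prefers Right (4 > -7) — not an equilibrium.
(Down, Right): the row player prefers Up (1 > -5) — not an equilibrium.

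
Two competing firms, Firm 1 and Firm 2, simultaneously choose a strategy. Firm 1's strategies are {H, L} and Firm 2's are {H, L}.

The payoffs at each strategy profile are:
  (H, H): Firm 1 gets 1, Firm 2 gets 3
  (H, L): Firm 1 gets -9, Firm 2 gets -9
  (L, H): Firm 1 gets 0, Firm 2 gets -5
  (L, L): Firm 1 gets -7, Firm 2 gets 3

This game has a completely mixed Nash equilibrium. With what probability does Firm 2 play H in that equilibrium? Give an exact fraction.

2/3

Let y be the probability that Firm 2 plays H. In a completely mixed equilibrium, Firm 1 must be indifferent between H and L.
Firm 1's expected payoff from H is y − 9(1−y); from L it is −7(1−y).
Setting these equal: 10y − 9 = 7y − 7, so y = 2/3.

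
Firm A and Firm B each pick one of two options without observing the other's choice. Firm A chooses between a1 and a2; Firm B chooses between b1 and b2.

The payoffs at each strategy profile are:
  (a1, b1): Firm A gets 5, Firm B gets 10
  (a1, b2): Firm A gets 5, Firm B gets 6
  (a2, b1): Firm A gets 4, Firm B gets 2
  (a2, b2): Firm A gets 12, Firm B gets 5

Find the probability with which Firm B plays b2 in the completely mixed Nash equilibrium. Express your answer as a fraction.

Let y be the probability that Firm B plays b1. In a completely mixed equilibrium, Firm A must be indifferent between a1 and a2.
Firm A's expected payoff from a1 is 5y + 5(1−y); from a2 it is 4y + 12(1−y).
Setting these equal: 5 = −8y + 12, so y = 7/8.
Therefore Firm B plays b2 with probability 1 − 7/8 = 1/8.

1/8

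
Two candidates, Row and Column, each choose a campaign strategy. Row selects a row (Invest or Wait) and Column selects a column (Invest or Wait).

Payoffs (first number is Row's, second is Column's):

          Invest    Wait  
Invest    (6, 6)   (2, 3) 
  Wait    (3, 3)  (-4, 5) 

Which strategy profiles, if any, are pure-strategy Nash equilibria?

(Invest, Invest): Row gets 6 ≥ 3 from Wait, and Column gets 6 ≥ 3 from Wait — Nash equilibrium.
(Invest, Wait): Column prefers Invest (6 > 3) — not an equilibrium.
(Wait, Invest): Row prefers Invest (6 > 3); Column prefers Wait (5 > 3) — not an equilibrium.
(Wait, Wait): Row prefers Invest (2 > -4) — not an equilibrium.

(Invest, Invest)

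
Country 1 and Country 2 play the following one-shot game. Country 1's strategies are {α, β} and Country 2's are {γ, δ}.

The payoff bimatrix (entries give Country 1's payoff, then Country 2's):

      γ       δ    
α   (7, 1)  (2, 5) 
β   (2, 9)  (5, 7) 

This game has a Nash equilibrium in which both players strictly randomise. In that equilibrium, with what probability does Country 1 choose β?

Let x be the probability that Country 1 plays α. In a completely mixed equilibrium, Country 2 must be indifferent between γ and δ.
Country 2's expected payoff from γ is x + 9(1−x); from δ it is 5x + 7(1−x).
Setting these equal: −8x + 9 = −2x + 7, so x = 1/3.
Therefore Country 1 plays β with probability 1 − 1/3 = 2/3.

2/3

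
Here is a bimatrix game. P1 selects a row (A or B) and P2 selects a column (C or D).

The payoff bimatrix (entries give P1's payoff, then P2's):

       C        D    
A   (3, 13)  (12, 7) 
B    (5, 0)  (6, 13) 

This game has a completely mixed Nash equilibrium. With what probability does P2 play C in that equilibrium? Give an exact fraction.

3/4

Let c be the probability that P2 plays C. In a completely mixed equilibrium, P1 must be indifferent between A and B.
P1's expected payoff from A is 3c + 12(1−c); from B it is 5c + 6(1−c).
Setting these equal: −9c + 12 = −c + 6, so c = 3/4.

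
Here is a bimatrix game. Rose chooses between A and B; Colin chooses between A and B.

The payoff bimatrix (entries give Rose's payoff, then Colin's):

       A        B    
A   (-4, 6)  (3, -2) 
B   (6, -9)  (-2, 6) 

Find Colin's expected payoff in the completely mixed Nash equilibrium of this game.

First find p, the probability Rose plays A, from Colin's indifference between A and B: 6p − 9(1−p) = −2p + 6(1−p), giving p = 15/23.
Since Colin is indifferent in equilibrium, Colin's expected payoff equals the payoff from either column against (15/23, 8/23). Using A: 6(15/23) − 9(8/23) = 18/23.

18/23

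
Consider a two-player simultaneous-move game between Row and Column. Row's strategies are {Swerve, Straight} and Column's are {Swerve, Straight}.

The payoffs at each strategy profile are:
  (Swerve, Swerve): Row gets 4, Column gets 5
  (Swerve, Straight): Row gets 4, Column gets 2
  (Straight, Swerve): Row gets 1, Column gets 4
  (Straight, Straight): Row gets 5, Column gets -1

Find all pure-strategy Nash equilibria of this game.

(Swerve, Swerve)

(Swerve, Swerve): Row gets 4 ≥ 1 from Straight, and Column gets 5 ≥ 2 from Straight — Nash equilibrium.
(Swerve, Straight): Row prefers Straight (5 > 4); Column prefers Swerve (5 > 2) — not an equilibrium.
(Straight, Swerve): Row prefers Swerve (4 > 1) — not an equilibrium.
(Straight, Straight): Column prefers Swerve (4 > -1) — not an equilibrium.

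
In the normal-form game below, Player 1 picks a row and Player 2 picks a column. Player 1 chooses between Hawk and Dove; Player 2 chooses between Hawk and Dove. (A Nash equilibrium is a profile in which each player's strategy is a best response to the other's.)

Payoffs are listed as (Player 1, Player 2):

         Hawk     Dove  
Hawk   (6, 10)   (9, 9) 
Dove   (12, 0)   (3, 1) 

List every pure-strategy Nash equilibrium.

(Hawk, Hawk): Player 1 prefers Dove (12 > 6) — not an equilibrium.
(Hawk, Dove): Player 2 prefers Hawk (10 > 9) — not an equilibrium.
(Dove, Hawk): Player 2 prefers Dove (1 > 0) — not an equilibrium.
(Dove, Dove): Player 1 prefers Hawk (9 > 3) — not an equilibrium.

none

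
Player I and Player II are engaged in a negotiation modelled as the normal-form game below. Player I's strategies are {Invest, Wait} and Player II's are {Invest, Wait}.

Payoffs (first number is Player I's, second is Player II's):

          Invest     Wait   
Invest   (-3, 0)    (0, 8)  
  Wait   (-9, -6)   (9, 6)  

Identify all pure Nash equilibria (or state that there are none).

(Invest, Invest): Player II prefers Wait (8 > 0) — not an equilibrium.
(Invest, Wait): Player I prefers Wait (9 > 0) — not an equilibrium.
(Wait, Invest): Player I prefers Invest (-3 > -9); Player II prefers Wait (6 > -6) — not an equilibrium.
(Wait, Wait): Player I gets 9 ≥ 0 from Invest, and Player II gets 6 ≥ -6 from Invest — Nash equilibrium.

(Wait, Wait)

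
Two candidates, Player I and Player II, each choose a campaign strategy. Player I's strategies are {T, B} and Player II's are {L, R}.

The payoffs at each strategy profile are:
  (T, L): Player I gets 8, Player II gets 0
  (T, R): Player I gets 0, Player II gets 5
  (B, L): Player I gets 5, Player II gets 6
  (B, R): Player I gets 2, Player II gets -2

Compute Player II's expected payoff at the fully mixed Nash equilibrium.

First find p, the probability Player I plays T, from Player II's indifference between L and R: 6(1−p) = 5p − 2(1−p), giving p = 8/13.
Since Player II is indifferent in equilibrium, Player II's expected payoff equals the payoff from either column against (8/13, 5/13). Using L: 6(5/13) = 30/13.

30/13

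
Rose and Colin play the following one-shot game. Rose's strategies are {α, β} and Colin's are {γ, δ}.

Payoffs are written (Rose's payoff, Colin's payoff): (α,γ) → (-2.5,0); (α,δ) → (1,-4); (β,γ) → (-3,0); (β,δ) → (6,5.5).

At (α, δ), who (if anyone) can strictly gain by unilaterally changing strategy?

Both

Rose at (α, δ) earns 1; deviating to β yields 6 — a strict improvement.
Colin earns -4; deviating to γ yields 0 — a strict improvement.
Both Rose and Colin have strictly profitable deviations.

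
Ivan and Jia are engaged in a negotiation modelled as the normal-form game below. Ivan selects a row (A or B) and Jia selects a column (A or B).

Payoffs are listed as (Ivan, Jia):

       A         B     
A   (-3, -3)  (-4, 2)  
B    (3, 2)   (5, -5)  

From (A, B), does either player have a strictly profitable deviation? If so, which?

Ivan at (A, B) earns -4; deviating to B yields 5 — a strict improvement.
Jia earns 2; deviating to A yields -3 — not better.
Only Ivan has a strictly profitable deviation.

Ivan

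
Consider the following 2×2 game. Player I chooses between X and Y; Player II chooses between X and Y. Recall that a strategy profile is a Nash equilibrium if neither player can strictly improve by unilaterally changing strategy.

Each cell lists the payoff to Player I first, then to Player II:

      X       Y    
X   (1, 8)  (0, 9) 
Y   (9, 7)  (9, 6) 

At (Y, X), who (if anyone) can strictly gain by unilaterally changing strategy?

Player I at (Y, X) earns 9; deviating to X yields 1 — not better.
Player II earns 7; deviating to Y yields 6 — not better.
Neither player can strictly improve; the profile is a Nash equilibrium.

Neither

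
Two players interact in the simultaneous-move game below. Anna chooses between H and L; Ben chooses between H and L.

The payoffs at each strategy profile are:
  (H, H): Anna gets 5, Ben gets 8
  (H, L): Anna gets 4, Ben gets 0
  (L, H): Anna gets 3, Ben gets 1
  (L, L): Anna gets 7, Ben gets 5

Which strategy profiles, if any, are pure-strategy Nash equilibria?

(H, H): Anna gets 5 ≥ 3 from L, and Ben gets 8 ≥ 0 from L — Nash equilibrium.
(H, L): Anna prefers L (7 > 4); Ben prefers H (8 > 0) — not an equilibrium.
(L, H): Anna prefers H (5 > 3); Ben prefers L (5 > 1) — not an equilibrium.
(L, L): Anna gets 7 ≥ 4 from H, and Ben gets 5 ≥ 1 from H — Nash equilibrium.

(H, H) and (L, L)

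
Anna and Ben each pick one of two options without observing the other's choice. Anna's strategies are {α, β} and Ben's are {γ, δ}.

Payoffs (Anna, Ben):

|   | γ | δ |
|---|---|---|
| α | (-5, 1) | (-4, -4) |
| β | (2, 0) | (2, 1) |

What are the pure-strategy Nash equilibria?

(β, δ)

(α, γ): Anna prefers β (2 > -5) — not an equilibrium.
(α, δ): Anna prefers β (2 > -4); Ben prefers γ (1 > -4) — not an equilibrium.
(β, γ): Ben prefers δ (1 > 0) — not an equilibrium.
(β, δ): Anna gets 2 ≥ -4 from α, and Ben gets 1 ≥ 0 from γ — Nash equilibrium.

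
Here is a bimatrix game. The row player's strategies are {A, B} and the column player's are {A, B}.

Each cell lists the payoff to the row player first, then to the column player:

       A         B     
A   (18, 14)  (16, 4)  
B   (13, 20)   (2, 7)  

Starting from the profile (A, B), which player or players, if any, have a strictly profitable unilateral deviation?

The row player at (A, B) earns 16; deviating to B yields 2 — not better.
The column player earns 4; deviating to A yields 14 — a strict improvement.
Only the column player has a strictly profitable deviation.

The column player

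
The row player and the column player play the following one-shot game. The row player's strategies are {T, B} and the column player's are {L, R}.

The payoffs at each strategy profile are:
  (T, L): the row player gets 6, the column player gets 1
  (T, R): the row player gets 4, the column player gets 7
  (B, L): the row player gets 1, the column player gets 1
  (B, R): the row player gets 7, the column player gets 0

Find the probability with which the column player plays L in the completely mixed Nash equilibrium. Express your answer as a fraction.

Let c be the probability that the column player plays L. In a completely mixed equilibrium, the row player must be indifferent between T and B.
The row player's expected payoff from T is 6c + 4(1−c); from B it is c + 7(1−c).
Setting these equal: 2c + 4 = −6c + 7, so c = 3/8.

3/8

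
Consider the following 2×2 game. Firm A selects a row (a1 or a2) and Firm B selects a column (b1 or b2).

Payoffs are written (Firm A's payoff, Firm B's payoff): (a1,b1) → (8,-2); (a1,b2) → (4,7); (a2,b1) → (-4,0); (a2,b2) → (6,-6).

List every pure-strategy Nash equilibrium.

none

(a1, b1): Firm B prefers b2 (7 > -2) — not an equilibrium.
(a1, b2): Firm A prefers a2 (6 > 4) — not an equilibrium.
(a2, b1): Firm A prefers a1 (8 > -4) — not an equilibrium.
(a2, b2): Firm B prefers b1 (0 > -6) — not an equilibrium.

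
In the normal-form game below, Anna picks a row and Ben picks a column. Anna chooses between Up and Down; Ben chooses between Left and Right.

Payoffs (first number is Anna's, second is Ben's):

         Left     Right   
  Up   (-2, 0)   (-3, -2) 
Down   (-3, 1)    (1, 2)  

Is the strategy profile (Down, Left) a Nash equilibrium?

No

At (Down, Left), Anna earns -3; switching to Up would give -2, so Anna would deviate.
Ben earns 1; switching to Right would give 2, so Ben would deviate.
Since at least one player can profitably deviate, this is not a Nash equilibrium.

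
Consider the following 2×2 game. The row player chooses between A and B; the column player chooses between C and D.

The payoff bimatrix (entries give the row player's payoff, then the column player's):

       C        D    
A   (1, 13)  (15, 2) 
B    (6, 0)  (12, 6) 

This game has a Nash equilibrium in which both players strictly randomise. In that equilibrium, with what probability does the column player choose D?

Let q be the probability that the column player plays C. In a completely mixed equilibrium, the row player must be indifferent between A and B.
The row player's expected payoff from A is q + 15(1−q); from B it is 6q + 12(1−q).
Setting these equal: −14q + 15 = −6q + 12, so q = 3/8.
Therefore the column player plays D with probability 1 − 3/8 = 5/8.

5/8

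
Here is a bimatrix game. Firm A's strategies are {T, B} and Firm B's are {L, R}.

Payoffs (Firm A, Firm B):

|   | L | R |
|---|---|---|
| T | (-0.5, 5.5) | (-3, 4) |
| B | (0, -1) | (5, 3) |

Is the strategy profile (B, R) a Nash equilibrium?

At (B, R), Firm A earns 5; switching to T would give -3, so Firm A has no profitable deviation.
Firm B earns 3; switching to L would give -1, so Firm B has no profitable deviation.
Neither player can gain by a unilateral deviation, so this profile is a Nash equilibrium.

Yes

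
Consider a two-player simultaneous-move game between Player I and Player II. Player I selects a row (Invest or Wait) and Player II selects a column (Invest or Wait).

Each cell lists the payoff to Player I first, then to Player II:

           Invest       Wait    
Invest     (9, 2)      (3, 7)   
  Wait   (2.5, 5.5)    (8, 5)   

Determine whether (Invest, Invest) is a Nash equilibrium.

No

At (Invest, Invest), Player I earns 9; switching to Wait would give 2.5, so Player I has no profitable deviation.
Player II earns 2; switching to Wait would give 7, so Player II would deviate.
Since at least one player can profitably deviate, this is not a Nash equilibrium.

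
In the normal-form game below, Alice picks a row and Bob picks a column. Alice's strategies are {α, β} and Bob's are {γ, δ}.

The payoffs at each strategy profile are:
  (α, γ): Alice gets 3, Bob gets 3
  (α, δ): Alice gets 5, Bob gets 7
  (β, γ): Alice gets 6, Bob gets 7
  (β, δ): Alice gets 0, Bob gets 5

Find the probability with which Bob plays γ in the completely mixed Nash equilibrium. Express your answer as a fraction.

5/8

Let q be the probability that Bob plays γ. In a completely mixed equilibrium, Alice must be indifferent between α and β.
Alice's expected payoff from α is 3q + 5(1−q); from β it is 6q.
Setting these equal: −2q + 5 = 6q, so q = 5/8.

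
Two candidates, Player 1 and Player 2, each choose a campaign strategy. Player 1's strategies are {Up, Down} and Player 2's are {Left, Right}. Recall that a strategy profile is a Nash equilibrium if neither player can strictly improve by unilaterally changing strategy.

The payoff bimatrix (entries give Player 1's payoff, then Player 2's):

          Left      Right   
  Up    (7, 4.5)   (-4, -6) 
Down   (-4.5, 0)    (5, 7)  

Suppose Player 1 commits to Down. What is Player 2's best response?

Right

Against Down, Player 2 earns 0 from Left and 7 from Right.
So Right is the best response.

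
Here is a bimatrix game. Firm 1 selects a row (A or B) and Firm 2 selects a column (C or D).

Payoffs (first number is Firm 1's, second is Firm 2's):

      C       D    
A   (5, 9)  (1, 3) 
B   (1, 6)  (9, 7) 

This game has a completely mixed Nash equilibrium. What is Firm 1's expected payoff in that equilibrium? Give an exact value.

11/3

First find y, the probability Firm 2 plays C, from Firm 1's indifference between A and B: 5y + (1−y) = y + 9(1−y), giving y = 2/3.
Since Firm 1 is indifferent in equilibrium, Firm 1's expected payoff equals the payoff from either row against (2/3, 1/3). Using A: 5(2/3) + (1/3) = 11/3.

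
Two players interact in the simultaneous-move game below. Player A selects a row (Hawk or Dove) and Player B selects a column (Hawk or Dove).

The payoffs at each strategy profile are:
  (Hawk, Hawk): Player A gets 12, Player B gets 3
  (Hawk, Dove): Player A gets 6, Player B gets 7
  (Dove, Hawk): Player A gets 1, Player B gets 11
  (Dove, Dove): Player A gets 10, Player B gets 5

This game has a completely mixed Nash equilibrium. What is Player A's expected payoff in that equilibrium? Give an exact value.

38/5

First find y, the probability Player B plays Hawk, from Player A's indifference between Hawk and Dove: 12y + 6(1−y) = y + 10(1−y), giving y = 4/15.
Since Player A is indifferent in equilibrium, Player A's expected payoff equals the payoff from either row against (4/15, 11/15). Using Hawk: 12(4/15) + 6(11/15) = 38/5.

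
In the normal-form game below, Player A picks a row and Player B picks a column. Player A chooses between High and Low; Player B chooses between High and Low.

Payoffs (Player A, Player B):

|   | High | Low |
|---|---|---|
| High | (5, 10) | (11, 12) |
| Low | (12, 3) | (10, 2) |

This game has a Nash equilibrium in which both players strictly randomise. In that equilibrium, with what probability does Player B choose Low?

Let y be the probability that Player B plays High. In a completely mixed equilibrium, Player A must be indifferent between High and Low.
Player A's expected payoff from High is 5y + 11(1−y); from Low it is 12y + 10(1−y).
Setting these equal: −6y + 11 = 2y + 10, so y = 1/8.
Therefore Player B plays Low with probability 1 − 1/8 = 7/8.

7/8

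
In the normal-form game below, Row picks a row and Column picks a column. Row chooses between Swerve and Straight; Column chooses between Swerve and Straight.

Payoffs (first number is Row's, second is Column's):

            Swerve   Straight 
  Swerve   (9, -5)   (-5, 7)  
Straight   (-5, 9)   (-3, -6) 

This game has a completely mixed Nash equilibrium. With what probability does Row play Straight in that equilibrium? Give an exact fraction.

4/9

Let x be the probability that Row plays Swerve. In a completely mixed equilibrium, Column must be indifferent between Swerve and Straight.
Column's expected payoff from Swerve is −5x + 9(1−x); from Straight it is 7x − 6(1−x).
Setting these equal: −14x + 9 = 13x − 6, so x = 5/9.
Therefore Row plays Straight with probability 1 − 5/9 = 4/9.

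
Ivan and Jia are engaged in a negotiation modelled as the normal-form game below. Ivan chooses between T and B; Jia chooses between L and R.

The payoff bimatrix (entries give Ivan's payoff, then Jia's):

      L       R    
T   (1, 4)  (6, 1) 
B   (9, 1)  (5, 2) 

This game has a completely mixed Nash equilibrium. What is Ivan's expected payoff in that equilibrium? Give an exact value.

49/9

First find y, the probability Jia plays L, from Ivan's indifference between T and B: y + 6(1−y) = 9y + 5(1−y), giving y = 1/9.
Since Ivan is indifferent in equilibrium, Ivan's expected payoff equals the payoff from either row against (1/9, 8/9). Using T: (1/9) + 6(8/9) = 49/9.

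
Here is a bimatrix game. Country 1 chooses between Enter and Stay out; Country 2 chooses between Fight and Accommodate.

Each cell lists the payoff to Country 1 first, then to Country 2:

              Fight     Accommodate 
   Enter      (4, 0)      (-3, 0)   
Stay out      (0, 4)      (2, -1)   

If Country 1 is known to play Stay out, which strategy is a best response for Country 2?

Fight

Against Stay out, Country 2 earns 4 from Fight and -1 from Accommodate.
So Fight is the best response.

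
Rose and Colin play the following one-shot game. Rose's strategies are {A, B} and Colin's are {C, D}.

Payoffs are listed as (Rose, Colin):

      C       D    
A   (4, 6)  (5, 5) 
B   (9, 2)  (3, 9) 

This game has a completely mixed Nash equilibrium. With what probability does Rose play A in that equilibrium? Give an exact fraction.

7/8

Let p be the probability that Rose plays A. In a completely mixed equilibrium, Colin must be indifferent between C and D.
Colin's expected payoff from C is 6p + 2(1−p); from D it is 5p + 9(1−p).
Setting these equal: 4p + 2 = −4p + 9, so p = 7/8.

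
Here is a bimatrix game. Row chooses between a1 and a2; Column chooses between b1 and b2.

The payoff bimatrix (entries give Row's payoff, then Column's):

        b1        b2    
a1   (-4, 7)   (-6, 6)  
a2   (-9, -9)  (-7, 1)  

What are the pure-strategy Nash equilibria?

(a1, b1): Row gets -4 ≥ -9 from a2, and Column gets 7 ≥ 6 from b2 — Nash equilibrium.
(a1, b2): Column prefers b1 (7 > 6) — not an equilibrium.
(a2, b1): Row prefers a1 (-4 > -9); Column prefers b2 (1 > -9) — not an equilibrium.
(a2, b2): Row prefers a1 (-6 > -7) — not an equilibrium.

(a1, b1)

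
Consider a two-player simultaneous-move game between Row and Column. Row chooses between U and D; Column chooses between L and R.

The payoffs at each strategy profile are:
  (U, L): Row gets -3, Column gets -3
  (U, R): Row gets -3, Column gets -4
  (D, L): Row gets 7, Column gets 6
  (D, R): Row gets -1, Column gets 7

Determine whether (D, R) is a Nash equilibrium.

At (D, R), Row earns -1; switching to U would give -3, so Row has no profitable deviation.
Column earns 7; switching to L would give 6, so Column has no profitable deviation.
Neither player can gain by a unilateral deviation, so this profile is a Nash equilibrium.

Yes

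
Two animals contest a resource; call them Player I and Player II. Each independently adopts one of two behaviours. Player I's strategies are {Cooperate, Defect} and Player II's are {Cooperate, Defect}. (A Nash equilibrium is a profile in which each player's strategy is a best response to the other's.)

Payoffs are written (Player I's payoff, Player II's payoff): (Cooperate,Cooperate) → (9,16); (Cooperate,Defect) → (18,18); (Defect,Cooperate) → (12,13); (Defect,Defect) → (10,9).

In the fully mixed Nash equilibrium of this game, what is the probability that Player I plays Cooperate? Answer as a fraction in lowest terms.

2/3

Let p be the probability that Player I plays Cooperate. In a completely mixed equilibrium, Player II must be indifferent between Cooperate and Defect.
Player II's expected payoff from Cooperate is 16p + 13(1−p); from Defect it is 18p + 9(1−p).
Setting these equal: 3p + 13 = 9p + 9, so p = 2/3.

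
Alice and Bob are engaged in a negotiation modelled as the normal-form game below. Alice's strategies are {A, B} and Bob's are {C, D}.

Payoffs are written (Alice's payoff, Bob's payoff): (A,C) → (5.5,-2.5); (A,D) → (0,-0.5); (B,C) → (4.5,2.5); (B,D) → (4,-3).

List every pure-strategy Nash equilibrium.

(A, C): Bob prefers D (-0.5 > -2.5) — not an equilibrium.
(A, D): Alice prefers B (4 > 0) — not an equilibrium.
(B, C): Alice prefers A (5.5 > 4.5) — not an equilibrium.
(B, D): Bob prefers C (2.5 > -3) — not an equilibrium.

none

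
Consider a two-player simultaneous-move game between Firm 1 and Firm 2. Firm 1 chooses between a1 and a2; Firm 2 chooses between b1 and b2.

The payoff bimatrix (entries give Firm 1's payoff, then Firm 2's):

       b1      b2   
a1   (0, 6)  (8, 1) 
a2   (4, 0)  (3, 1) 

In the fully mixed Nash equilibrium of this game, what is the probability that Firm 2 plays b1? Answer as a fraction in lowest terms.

Let q be the probability that Firm 2 plays b1. In a completely mixed equilibrium, Firm 1 must be indifferent between a1 and a2.
Firm 1's expected payoff from a1 is 8(1−q); from a2 it is 4q + 3(1−q).
Setting these equal: −8q + 8 = q + 3, so q = 5/9.

5/9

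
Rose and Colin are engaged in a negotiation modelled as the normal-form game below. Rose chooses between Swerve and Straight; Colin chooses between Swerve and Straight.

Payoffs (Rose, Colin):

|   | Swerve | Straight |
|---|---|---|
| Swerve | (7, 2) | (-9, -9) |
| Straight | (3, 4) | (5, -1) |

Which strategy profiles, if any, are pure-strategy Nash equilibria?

(Swerve, Swerve)

(Swerve, Swerve): Rose gets 7 ≥ 3 from Straight, and Colin gets 2 ≥ -9 from Straight — Nash equilibrium.
(Swerve, Straight): Rose prefers Straight (5 > -9); Colin prefers Swerve (2 > -9) — not an equilibrium.
(Straight, Swerve): Rose prefers Swerve (7 > 3) — not an equilibrium.
(Straight, Straight): Colin prefers Swerve (4 > -1) — not an equilibrium.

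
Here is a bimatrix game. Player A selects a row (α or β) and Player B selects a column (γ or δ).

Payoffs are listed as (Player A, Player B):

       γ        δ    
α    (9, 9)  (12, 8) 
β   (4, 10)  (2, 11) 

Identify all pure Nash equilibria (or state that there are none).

(α, γ): Player A gets 9 ≥ 4 from β, and Player B gets 9 ≥ 8 from δ — Nash equilibrium.
(α, δ): Player B prefers γ (9 > 8) — not an equilibrium.
(β, γ): Player A prefers α (9 > 4); Player B prefers δ (11 > 10) — not an equilibrium.
(β, δ): Player A prefers α (12 > 2) — not an equilibrium.

(α, γ)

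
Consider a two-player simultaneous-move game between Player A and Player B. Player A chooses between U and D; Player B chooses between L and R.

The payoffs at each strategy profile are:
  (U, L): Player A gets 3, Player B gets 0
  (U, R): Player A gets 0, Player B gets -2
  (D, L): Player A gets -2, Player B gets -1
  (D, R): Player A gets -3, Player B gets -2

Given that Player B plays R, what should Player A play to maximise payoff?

U

Against R, Player A earns 0 from U and -3 from D.
So U is the best response.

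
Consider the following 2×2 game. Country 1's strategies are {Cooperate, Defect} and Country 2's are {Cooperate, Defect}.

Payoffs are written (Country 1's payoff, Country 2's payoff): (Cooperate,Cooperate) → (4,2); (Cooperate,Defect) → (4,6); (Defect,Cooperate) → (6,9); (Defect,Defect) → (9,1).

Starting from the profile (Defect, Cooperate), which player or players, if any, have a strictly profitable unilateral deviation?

Neither

Country 1 at (Defect, Cooperate) earns 6; deviating to Cooperate yields 4 — not better.
Country 2 earns 9; deviating to Defect yields 1 — not better.
Neither player can strictly improve; the profile is a Nash equilibrium.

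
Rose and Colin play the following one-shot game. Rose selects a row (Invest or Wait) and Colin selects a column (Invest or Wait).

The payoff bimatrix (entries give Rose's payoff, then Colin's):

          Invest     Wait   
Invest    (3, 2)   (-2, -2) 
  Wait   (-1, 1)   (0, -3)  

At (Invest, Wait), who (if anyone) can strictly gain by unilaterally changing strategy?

Both

Rose at (Invest, Wait) earns -2; deviating to Wait yields 0 — a strict improvement.
Colin earns -2; deviating to Invest yields 2 — a strict improvement.
Both Rose and Colin have strictly profitable deviations.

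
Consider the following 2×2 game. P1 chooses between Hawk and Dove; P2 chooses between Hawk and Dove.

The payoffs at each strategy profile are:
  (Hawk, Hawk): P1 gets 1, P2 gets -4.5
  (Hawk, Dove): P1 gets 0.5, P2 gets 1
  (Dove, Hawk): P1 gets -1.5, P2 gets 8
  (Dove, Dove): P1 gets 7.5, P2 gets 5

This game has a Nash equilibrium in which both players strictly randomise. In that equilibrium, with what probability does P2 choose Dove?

5/19

Let c be the probability that P2 plays Hawk. In a completely mixed equilibrium, P1 must be indifferent between Hawk and Dove.
P1's expected payoff from Hawk is c + 0.5(1−c); from Dove it is −1.5c + 7.5(1−c).
Setting these equal: 0.5c + 0.5 = −9c + 7.5, so c = 14/19.
Therefore P2 plays Dove with probability 1 − 14/19 = 5/19.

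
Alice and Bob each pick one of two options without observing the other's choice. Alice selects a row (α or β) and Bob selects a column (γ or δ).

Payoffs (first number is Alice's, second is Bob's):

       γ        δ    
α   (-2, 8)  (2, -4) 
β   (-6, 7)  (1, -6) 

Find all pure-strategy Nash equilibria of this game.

(α, γ)

(α, γ): Alice gets -2 ≥ -6 from β, and Bob gets 8 ≥ -4 from δ — Nash equilibrium.
(α, δ): Bob prefers γ (8 > -4) — not an equilibrium.
(β, γ): Alice prefers α (-2 > -6) — not an equilibrium.
(β, δ): Alice prefers α (2 > 1); Bob prefers γ (7 > -6) — not an equilibrium.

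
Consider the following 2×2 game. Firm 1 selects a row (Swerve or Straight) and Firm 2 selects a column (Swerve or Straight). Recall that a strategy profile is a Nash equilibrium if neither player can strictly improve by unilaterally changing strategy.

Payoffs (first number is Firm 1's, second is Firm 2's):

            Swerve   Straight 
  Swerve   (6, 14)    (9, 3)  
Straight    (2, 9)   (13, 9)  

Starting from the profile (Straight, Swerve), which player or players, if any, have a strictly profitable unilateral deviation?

Firm 1 at (Straight, Swerve) earns 2; deviating to Swerve yields 6 — a strict improvement.
Firm 2 earns 9; deviating to Straight yields 9 — not better.
Only Firm 1 has a strictly profitable deviation.

Firm 1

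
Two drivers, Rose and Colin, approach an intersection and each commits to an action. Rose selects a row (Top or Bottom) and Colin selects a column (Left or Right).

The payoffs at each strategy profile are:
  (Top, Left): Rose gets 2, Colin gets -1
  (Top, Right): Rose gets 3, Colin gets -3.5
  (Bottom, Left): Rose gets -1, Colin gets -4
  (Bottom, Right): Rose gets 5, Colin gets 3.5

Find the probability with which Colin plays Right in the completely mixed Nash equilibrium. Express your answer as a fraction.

Let q be the probability that Colin plays Left. In a completely mixed equilibrium, Rose must be indifferent between Top and Bottom.
Rose's expected payoff from Top is 2q + 3(1−q); from Bottom it is −q + 5(1−q).
Setting these equal: −q + 3 = −6q + 5, so q = 2/5.
Therefore Colin plays Right with probability 1 − 2/5 = 3/5.

3/5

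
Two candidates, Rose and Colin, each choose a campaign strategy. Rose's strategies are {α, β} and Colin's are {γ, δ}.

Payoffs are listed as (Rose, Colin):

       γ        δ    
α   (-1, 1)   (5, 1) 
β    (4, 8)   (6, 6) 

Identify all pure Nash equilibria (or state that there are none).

(α, γ): Rose prefers β (4 > -1) — not an equilibrium.
(α, δ): Rose prefers β (6 > 5) — not an equilibrium.
(β, γ): Rose gets 4 ≥ -1 from α, and Colin gets 8 ≥ 6 from δ — Nash equilibrium.
(β, δ): Colin prefers γ (8 > 6) — not an equilibrium.

(β, γ)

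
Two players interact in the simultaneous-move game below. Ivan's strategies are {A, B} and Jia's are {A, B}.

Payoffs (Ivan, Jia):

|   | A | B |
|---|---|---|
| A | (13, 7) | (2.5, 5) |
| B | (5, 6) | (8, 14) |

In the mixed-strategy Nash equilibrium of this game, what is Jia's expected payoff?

34/5

First find x, the probability Ivan plays A, from Jia's indifference between A and B: 7x + 6(1−x) = 5x + 14(1−x), giving x = 4/5.
Since Jia is indifferent in equilibrium, Jia's expected payoff equals the payoff from either column against (4/5, 1/5). Using A: 7(4/5) + 6(1/5) = 34/5.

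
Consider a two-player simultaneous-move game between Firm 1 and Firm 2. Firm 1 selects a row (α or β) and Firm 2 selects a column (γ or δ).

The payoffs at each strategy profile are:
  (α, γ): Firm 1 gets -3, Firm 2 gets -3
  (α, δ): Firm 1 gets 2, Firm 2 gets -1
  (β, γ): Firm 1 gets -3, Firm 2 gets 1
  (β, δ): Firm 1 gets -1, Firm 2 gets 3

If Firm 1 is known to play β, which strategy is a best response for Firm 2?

δ

Against β, Firm 2 earns 1 from γ and 3 from δ.
So δ is the best response.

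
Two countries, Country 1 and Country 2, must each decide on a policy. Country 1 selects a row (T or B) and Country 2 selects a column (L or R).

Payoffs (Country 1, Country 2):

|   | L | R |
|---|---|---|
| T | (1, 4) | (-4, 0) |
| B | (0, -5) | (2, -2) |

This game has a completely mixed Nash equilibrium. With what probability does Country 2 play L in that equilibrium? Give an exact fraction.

Let q be the probability that Country 2 plays L. In a completely mixed equilibrium, Country 1 must be indifferent between T and B.
Country 1's expected payoff from T is q − 4(1−q); from B it is 2(1−q).
Setting these equal: 5q − 4 = −2q + 2, so q = 6/7.

6/7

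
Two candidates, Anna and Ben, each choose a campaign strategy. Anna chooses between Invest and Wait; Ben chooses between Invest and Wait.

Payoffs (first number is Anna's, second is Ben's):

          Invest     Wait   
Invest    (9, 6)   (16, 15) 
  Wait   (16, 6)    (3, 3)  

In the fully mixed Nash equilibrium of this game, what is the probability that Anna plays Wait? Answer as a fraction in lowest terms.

3/4

Let r be the probability that Anna plays Invest. In a completely mixed equilibrium, Ben must be indifferent between Invest and Wait.
Ben's expected payoff from Invest is 6r + 6(1−r); from Wait it is 15r + 3(1−r).
Setting these equal: 6 = 12r + 3, so r = 1/4.
Therefore Anna plays Wait with probability 1 − 1/4 = 3/4.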